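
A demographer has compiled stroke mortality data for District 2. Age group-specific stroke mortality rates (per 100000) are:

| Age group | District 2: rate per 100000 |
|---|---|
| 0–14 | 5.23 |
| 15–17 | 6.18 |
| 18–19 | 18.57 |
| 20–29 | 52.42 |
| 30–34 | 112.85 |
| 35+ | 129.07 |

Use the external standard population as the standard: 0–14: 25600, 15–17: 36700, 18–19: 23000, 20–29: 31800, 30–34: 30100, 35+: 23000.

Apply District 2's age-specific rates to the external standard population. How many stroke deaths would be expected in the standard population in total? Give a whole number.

Expected stroke deaths = Σ (standard pop × age-specific rate ÷ 100000)
= 25600×5.23/100000 + 36700×6.18/100000 + 23000×18.57/100000 + 31800×52.42/100000 + 30100×112.85/100000 + 23000×129.07/100000
= 1.34 + 2.27 + 4.27 + 16.67 + 33.97 + 29.69 = 88.20.

88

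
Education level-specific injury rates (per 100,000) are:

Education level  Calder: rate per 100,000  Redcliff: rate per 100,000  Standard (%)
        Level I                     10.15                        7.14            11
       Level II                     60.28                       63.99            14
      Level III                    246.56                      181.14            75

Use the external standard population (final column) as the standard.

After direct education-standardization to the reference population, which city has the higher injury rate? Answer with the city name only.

Calder

Standard weights: 0.11, 0.14, 0.75.
Calder: 0.1100×10.15 + 0.1400×60.28 + 0.7500×246.56 = 194.4757 per 100,000.
Redcliff: 0.1100×7.14 + 0.1400×63.99 + 0.7500×181.14 = 145.5990 per 100,000.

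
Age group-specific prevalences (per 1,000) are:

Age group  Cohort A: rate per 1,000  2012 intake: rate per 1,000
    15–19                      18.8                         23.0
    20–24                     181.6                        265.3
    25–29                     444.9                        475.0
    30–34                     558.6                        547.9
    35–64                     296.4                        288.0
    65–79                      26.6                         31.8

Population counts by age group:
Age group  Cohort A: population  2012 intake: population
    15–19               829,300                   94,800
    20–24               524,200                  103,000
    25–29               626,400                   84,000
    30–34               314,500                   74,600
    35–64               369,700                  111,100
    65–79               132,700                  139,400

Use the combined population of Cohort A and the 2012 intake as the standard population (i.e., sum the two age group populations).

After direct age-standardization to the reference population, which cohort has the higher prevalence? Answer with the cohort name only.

Combined standard total = 3,403,700; weights = 0.2715, 0.1843, 0.2087, 0.1143, 0.1413, 0.0799.
Cohort A: 0.2715×18.8 + 0.1843×181.6 + 0.2087×444.9 + 0.1143×558.6 + 0.1413×296.4 + 0.0799×26.6 = 239.2772 per 1,000.
The 2012 intake: 0.2715×23.0 + 0.1843×265.3 + 0.2087×475.0 + 0.1143×547.9 + 0.1413×288.0 + 0.0799×31.8 = 260.1291 per 1,000.
The crude rates (242.51 vs 241.74) would put Cohort A higher, but that reflects its age composition; once standardized to a common age structure, the 2012 intake has the higher underlying rate.

2012 intake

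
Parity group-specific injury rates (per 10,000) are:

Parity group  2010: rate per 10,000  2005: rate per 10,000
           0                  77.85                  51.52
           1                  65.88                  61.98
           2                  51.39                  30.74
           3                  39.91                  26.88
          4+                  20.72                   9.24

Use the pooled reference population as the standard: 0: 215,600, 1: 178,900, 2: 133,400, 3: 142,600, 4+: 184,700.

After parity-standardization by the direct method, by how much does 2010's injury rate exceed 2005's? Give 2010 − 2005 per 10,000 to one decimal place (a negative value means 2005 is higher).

15.3

Standard total = 855,200; weights = 0.2521, 0.2092, 0.1560, 0.1667, 0.2160.
2010: 0.2521×77.85 + 0.2092×65.88 + 0.1560×51.39 + 0.1667×39.91 + 0.2160×20.72 = 52.5538 per 10,000.
2005: 0.2521×51.52 + 0.2092×61.98 + 0.1560×30.74 + 0.1667×26.88 + 0.2160×9.24 = 37.2268 per 10,000.
Difference = 52.5538 − 37.2268 = 15.3269.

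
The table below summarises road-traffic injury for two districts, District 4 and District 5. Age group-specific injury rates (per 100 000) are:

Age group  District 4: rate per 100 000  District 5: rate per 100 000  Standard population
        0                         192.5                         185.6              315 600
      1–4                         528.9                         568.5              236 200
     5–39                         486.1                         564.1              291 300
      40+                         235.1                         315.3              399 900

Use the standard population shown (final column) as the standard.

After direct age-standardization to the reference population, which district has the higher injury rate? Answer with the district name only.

Standard total = 1 243 000; weights = 0.2539, 0.1900, 0.2344, 0.3217.
District 4: 0.2539×192.5 + 0.1900×528.9 + 0.2344×486.1 + 0.3217×235.1 = 338.9353 per 100 000.
District 5: 0.2539×185.6 + 0.1900×568.5 + 0.2344×564.1 + 0.3217×315.3 = 388.7899 per 100 000.

District 5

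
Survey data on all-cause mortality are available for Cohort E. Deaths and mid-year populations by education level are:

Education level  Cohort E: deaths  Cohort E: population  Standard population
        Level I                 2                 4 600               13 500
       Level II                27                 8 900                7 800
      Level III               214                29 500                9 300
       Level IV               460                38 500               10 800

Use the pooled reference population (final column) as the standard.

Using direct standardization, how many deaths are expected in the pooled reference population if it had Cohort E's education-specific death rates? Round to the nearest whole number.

226

Education-specific rates per 1 000 for Cohort E: 0.435, 3.034, 7.254, 11.948.
Expected deaths = Σ (standard pop × education-specific rate ÷ 1 000)
= 13 500×0.435/1 000 + 7 800×3.034/1 000 + 9 300×7.254/1 000 + 10 800×11.948/1 000
= 5.87 + 23.66 + 67.46 + 129.04 = 226.04.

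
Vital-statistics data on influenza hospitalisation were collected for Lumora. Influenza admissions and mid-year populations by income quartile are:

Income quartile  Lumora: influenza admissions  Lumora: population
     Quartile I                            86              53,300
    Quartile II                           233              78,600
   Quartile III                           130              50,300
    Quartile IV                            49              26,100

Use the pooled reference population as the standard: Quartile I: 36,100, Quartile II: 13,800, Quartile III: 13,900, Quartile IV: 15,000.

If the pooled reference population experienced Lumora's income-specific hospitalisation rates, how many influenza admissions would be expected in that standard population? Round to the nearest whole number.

Income-specific rates per 100,000 for Lumora: 161.35, 296.44, 258.45, 187.74.
Expected influenza admissions = Σ (standard pop × income-specific rate ÷ 100,000)
= 36,100×161.35/100,000 + 13,800×296.44/100,000 + 13,900×258.45/100,000 + 15,000×187.74/100,000
= 58.25 + 40.91 + 35.92 + 28.16 = 163.24.

163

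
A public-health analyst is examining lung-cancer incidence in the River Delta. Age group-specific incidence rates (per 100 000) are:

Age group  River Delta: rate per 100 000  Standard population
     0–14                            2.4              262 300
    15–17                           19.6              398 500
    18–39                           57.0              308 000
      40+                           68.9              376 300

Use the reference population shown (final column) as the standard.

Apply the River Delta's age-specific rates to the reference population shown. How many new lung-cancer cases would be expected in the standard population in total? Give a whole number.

519

Expected new lung-cancer cases = Σ (standard pop × age-specific rate ÷ 100 000)
= 262 300×2.4/100 000 + 398 500×19.6/100 000 + 308 000×57.0/100 000 + 376 300×68.9/100 000
= 6.30 + 78.11 + 175.56 + 259.27 = 519.23.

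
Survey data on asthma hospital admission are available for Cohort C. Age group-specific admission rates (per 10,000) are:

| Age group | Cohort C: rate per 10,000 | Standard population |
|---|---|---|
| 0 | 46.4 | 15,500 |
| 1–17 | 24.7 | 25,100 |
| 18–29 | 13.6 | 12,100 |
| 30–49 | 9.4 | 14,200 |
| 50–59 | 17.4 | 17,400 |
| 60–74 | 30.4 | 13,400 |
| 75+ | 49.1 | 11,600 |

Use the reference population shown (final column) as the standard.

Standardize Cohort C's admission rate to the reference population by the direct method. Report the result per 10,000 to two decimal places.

26.69

Standard total = 109,300; weights = 0.1418, 0.2296, 0.1107, 0.1299, 0.1592, 0.1226, 0.1061.
Standardized rate: 0.1418×46.4 + 0.2296×24.7 + 0.1107×13.6 + 0.1299×9.4 + 0.1592×17.4 + 0.1226×30.4 + 0.1061×49.1 = 26.6870 per 10,000.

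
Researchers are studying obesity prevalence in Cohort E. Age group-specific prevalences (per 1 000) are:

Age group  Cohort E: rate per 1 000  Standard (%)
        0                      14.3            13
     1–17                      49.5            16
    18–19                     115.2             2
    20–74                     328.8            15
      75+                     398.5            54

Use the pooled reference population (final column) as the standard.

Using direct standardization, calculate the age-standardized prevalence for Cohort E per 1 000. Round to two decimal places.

276.59

Standard weights: 0.13, 0.16, 0.02, 0.15, 0.54.
Standardized rate: 0.1300×14.3 + 0.1600×49.5 + 0.0200×115.2 + 0.1500×328.8 + 0.5400×398.5 = 276.5930 per 1 000.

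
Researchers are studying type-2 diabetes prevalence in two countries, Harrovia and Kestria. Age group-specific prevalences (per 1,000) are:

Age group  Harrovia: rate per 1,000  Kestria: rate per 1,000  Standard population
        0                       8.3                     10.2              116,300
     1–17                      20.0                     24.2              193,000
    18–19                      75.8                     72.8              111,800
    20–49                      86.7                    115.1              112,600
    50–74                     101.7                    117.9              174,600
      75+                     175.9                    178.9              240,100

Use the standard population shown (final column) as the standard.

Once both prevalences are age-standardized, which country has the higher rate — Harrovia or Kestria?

Standard total = 948,400; weights = 0.1226, 0.2035, 0.1179, 0.1187, 0.1841, 0.2532.
Harrovia: 0.1226×8.3 + 0.2035×20.0 + 0.1179×75.8 + 0.1187×86.7 + 0.1841×101.7 + 0.2532×175.9 = 87.5712 per 1,000.
Kestria: 0.1226×10.2 + 0.2035×24.2 + 0.1179×72.8 + 0.1187×115.1 + 0.1841×117.9 + 0.2532×178.9 = 95.4190 per 1,000.

Kestria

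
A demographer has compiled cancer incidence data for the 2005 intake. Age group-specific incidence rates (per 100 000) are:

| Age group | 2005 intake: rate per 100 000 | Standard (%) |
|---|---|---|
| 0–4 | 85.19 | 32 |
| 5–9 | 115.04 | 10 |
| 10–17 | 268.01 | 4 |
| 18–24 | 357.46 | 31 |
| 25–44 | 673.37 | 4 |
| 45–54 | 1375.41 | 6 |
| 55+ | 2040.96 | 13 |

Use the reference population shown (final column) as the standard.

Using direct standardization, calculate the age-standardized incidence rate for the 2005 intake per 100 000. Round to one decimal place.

535.1

Standard weights: 0.32, 0.10, 0.04, 0.31, 0.04, 0.06, 0.13.
Standardized rate: 0.3200×85.19 + 0.1000×115.04 + 0.0400×268.01 + 0.3100×357.46 + 0.0400×673.37 + 0.0600×1375.41 + 0.1300×2040.96 = 535.0820 per 100 000.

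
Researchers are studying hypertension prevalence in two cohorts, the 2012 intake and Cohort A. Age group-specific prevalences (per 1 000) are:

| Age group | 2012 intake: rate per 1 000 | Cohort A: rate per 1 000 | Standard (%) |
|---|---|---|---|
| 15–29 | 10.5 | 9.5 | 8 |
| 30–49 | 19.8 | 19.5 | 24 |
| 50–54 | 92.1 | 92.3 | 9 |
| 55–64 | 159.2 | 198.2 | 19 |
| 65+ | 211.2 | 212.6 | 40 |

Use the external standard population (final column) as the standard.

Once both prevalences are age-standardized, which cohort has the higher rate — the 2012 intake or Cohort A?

Cohort A

Standard weights: 0.08, 0.24, 0.09, 0.19, 0.40.
The 2012 intake: 0.0800×10.5 + 0.2400×19.8 + 0.0900×92.1 + 0.1900×159.2 + 0.4000×211.2 = 128.6090 per 1 000.
Cohort A: 0.0800×9.5 + 0.2400×19.5 + 0.0900×92.3 + 0.1900×198.2 + 0.4000×212.6 = 136.4450 per 1 000.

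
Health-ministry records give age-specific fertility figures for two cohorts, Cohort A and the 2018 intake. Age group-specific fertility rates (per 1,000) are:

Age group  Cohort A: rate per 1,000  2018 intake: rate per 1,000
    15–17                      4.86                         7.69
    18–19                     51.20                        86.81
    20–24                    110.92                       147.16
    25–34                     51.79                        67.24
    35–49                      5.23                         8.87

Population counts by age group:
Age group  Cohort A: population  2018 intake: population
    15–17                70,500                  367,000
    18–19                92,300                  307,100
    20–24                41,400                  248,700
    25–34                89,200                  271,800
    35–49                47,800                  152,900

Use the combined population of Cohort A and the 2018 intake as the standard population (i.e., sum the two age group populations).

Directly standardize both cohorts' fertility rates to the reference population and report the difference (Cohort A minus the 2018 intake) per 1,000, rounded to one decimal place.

-19.1

Combined standard total = 1,688,700; weights = 0.2591, 0.2365, 0.1718, 0.2138, 0.1188.
Cohort A: 0.2591×4.86 + 0.2365×51.20 + 0.1718×110.92 + 0.2138×51.79 + 0.1188×5.23 = 44.1163 per 1,000.
The 2018 intake: 0.2591×7.69 + 0.2365×86.81 + 0.1718×147.16 + 0.2138×67.24 + 0.1188×8.87 = 63.2328 per 1,000.
Difference = 44.1163 − 63.2328 = -19.1165.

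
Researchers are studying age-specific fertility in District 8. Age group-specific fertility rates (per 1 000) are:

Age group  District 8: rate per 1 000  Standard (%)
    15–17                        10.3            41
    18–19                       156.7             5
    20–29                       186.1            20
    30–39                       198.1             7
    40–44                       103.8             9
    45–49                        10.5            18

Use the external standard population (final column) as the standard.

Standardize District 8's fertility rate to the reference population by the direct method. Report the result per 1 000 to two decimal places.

Standard weights: 0.41, 0.05, 0.20, 0.07, 0.09, 0.18.
Standardized rate: 0.4100×10.3 + 0.0500×156.7 + 0.2000×186.1 + 0.0700×198.1 + 0.0900×103.8 + 0.1800×10.5 = 74.3770 per 1 000.

74.38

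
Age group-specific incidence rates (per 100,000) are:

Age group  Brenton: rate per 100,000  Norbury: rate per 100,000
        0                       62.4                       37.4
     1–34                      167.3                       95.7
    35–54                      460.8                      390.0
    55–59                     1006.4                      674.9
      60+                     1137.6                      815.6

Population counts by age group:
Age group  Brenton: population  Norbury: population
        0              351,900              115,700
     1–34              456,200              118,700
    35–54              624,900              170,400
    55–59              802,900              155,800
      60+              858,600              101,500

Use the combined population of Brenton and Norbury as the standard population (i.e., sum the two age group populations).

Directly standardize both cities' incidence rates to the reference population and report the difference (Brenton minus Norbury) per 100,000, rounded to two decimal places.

Combined standard total = 3,756,600; weights = 0.1245, 0.1530, 0.2117, 0.2552, 0.2556.
Brenton: 0.1245×62.4 + 0.1530×167.3 + 0.2117×460.8 + 0.2552×1006.4 + 0.2556×1137.6 = 678.5068 per 100,000.
Norbury: 0.1245×37.4 + 0.1530×95.7 + 0.2117×390.0 + 0.2552×674.9 + 0.2556×815.6 = 482.5527 per 100,000.
Difference = 678.5068 − 482.5527 = 195.9541.

195.95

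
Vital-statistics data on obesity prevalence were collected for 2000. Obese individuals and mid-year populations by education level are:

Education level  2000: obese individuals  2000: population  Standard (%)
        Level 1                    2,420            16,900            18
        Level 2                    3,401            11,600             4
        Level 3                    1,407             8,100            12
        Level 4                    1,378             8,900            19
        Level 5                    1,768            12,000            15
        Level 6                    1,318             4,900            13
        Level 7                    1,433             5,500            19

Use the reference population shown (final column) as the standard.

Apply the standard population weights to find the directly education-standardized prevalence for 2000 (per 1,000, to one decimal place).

Education-specific rates per 1,000 for 2000: 143.195, 293.190, 173.704, 154.831, 147.333, 268.980, 260.545.
Standard weights: 0.18, 0.04, 0.12, 0.19, 0.15, 0.13, 0.19.
Standardized rate: 0.1800×143.195 + 0.0400×293.190 + 0.1200×173.704 + 0.1900×154.831 + 0.1500×147.333 + 0.1300×268.980 + 0.1900×260.545 = 194.3361 per 1,000.

194.3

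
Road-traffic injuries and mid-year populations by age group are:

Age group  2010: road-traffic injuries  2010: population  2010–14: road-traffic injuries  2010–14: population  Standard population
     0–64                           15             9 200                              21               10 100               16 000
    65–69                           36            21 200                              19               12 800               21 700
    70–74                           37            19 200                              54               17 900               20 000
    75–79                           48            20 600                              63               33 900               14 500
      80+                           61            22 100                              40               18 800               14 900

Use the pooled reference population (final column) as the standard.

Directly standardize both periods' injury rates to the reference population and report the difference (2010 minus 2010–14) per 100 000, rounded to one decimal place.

Age-specific rates per 100 000 for 2010: 163.04, 169.81, 192.71, 233.01, 276.02.
For 2010–14: 207.92, 148.44, 301.68, 185.84, 212.77.
Standard total = 87 100; weights = 0.1837, 0.2491, 0.2296, 0.1665, 0.1711.
2010: 0.1837×163.04 + 0.2491×169.81 + 0.2296×192.71 + 0.1665×233.01 + 0.1711×276.02 = 202.5153 per 100 000.
2010–14: 0.1837×207.92 + 0.2491×148.44 + 0.2296×301.68 + 0.1665×185.84 + 0.1711×212.77 = 211.7824 per 100 000.
Difference = 202.5153 − 211.7824 = -9.2672.

-9.3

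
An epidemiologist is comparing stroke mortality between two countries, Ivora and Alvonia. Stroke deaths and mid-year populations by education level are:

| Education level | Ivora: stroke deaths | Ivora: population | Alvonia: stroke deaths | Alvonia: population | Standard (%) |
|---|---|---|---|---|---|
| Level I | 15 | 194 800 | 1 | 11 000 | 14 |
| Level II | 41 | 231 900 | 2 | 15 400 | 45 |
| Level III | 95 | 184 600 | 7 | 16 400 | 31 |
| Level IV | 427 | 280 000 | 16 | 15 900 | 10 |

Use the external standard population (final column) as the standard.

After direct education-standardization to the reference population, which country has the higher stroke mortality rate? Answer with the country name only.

Education-specific rates per 100 000 for Ivora: 7.70, 17.68, 51.46, 152.50.
For Alvonia: 9.09, 12.99, 42.68, 100.63.
Standard weights: 0.14, 0.45, 0.31, 0.10.
Ivora: 0.1400×7.70 + 0.4500×17.68 + 0.3100×51.46 + 0.1000×152.50 = 40.2375 per 100 000.
Alvonia: 0.1400×9.09 + 0.4500×12.99 + 0.3100×42.68 + 0.1000×100.63 = 30.4115 per 100 000.

Ivora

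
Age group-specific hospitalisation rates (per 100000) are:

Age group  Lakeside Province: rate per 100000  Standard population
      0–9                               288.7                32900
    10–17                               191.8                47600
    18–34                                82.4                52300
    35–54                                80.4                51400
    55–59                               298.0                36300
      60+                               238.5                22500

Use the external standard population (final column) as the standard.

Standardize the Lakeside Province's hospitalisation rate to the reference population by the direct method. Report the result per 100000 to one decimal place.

178.0

Standard total = 243000; weights = 0.1354, 0.1959, 0.2152, 0.2115, 0.1494, 0.0926.
Standardized rate: 0.1354×288.7 + 0.1959×191.8 + 0.2152×82.4 + 0.2115×80.4 + 0.1494×298.0 + 0.0926×238.5 = 177.9985 per 100000.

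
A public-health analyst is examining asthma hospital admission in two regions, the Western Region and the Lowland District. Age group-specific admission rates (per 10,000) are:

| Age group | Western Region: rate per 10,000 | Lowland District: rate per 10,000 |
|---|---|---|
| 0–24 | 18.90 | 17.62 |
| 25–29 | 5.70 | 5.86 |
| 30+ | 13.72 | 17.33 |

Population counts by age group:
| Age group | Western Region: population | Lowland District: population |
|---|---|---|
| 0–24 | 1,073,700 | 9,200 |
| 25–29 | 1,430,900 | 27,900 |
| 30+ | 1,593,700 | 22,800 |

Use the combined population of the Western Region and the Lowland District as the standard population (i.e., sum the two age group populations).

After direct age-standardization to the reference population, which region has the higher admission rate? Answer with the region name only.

Lowland District

Combined standard total = 4,158,200; weights = 0.2604, 0.3508, 0.3887.
The Western Region: 0.2604×18.90 + 0.3508×5.70 + 0.3887×13.72 = 12.2554 per 10,000.
The Lowland District: 0.2604×17.62 + 0.3508×5.86 + 0.3887×17.33 = 13.3816 per 10,000.
The crude rates (12.28 vs 12.03) would put the Western Region higher, but that reflects its age composition; once standardized to a common age structure, the Lowland District has the higher underlying rate.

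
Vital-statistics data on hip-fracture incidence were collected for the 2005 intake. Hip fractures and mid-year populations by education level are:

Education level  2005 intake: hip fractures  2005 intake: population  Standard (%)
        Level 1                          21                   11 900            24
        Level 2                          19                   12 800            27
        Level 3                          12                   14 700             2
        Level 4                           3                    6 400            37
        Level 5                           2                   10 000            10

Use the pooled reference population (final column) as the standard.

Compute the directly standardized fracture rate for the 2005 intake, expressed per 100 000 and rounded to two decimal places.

103.41

Education-specific rates per 100 000 for the 2005 intake: 176.47, 148.44, 81.63, 46.88, 20.00.
Standard weights: 0.24, 0.27, 0.02, 0.37, 0.10.
Standardized rate: 0.2400×176.47 + 0.2700×148.44 + 0.0200×81.63 + 0.3700×46.88 + 0.1000×20.00 = 103.4075 per 100 000.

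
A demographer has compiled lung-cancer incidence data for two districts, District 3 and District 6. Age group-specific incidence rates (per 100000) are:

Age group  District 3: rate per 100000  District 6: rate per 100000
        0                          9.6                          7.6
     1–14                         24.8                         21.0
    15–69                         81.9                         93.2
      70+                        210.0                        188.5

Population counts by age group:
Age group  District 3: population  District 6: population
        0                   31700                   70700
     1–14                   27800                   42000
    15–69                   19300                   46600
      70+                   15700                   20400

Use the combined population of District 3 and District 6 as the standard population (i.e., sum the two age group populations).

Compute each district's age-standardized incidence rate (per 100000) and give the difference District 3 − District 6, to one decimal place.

1.8

Combined standard total = 274200; weights = 0.3735, 0.2546, 0.2403, 0.1317.
District 3: 0.3735×9.6 + 0.2546×24.8 + 0.2403×81.9 + 0.1317×210.0 = 57.2294 per 100000.
District 6: 0.3735×7.6 + 0.2546×21.0 + 0.2403×93.2 + 0.1317×188.5 = 55.4003 per 100000.
Difference = 57.2294 − 55.4003 = 1.8290.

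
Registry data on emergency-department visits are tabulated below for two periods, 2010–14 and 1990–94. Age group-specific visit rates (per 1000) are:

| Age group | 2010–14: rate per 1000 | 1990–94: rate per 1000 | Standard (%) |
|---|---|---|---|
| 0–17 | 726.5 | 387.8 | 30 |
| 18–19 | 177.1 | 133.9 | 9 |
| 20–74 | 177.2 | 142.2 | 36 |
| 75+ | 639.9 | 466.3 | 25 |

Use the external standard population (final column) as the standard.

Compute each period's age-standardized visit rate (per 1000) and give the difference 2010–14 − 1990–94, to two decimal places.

Standard weights: 0.30, 0.09, 0.36, 0.25.
2010–14: 0.3000×726.5 + 0.0900×177.1 + 0.3600×177.2 + 0.2500×639.9 = 457.6560 per 1000.
1990–94: 0.3000×387.8 + 0.0900×133.9 + 0.3600×142.2 + 0.2500×466.3 = 296.1580 per 1000.
Difference = 457.6560 − 296.1580 = 161.4980.

161.50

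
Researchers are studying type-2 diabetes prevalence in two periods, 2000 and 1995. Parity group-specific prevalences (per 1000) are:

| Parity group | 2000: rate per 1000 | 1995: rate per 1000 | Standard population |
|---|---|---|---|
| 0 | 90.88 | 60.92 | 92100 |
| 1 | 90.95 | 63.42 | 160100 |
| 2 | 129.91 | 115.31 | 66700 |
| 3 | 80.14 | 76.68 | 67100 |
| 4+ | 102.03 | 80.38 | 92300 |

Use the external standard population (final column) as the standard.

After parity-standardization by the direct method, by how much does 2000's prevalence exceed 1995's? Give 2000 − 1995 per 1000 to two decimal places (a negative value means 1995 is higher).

21.68

Standard total = 478300; weights = 0.1926, 0.3347, 0.1395, 0.1403, 0.1930.
2000: 0.1926×90.88 + 0.3347×90.95 + 0.1395×129.91 + 0.1403×80.14 + 0.1930×102.03 = 96.9912 per 1000.
1995: 0.1926×60.92 + 0.3347×63.42 + 0.1395×115.31 + 0.1403×76.68 + 0.1930×80.38 = 75.3079 per 1000.
Difference = 96.9912 − 75.3079 = 21.6834.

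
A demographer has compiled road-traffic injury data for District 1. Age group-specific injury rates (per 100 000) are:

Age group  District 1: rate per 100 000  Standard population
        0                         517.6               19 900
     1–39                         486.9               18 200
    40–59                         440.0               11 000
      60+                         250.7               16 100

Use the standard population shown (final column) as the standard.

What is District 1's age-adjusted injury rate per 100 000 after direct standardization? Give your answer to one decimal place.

430.0

Standard total = 65 200; weights = 0.3052, 0.2791, 0.1687, 0.2469.
Standardized rate: 0.3052×517.6 + 0.2791×486.9 + 0.1687×440.0 + 0.2469×250.7 = 430.0321 per 100 000.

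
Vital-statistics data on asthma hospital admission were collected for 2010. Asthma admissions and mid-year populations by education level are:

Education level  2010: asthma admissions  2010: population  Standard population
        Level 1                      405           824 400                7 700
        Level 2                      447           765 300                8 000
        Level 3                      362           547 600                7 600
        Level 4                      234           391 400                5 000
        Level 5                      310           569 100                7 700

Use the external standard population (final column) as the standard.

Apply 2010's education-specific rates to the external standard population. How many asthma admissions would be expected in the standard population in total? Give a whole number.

Education-specific rates per 10 000 for 2010: 4.91, 5.84, 6.61, 5.98, 5.45.
Expected asthma admissions = Σ (standard pop × education-specific rate ÷ 10 000)
= 7 700×4.91/10 000 + 8 000×5.84/10 000 + 7 600×6.61/10 000 + 5 000×5.98/10 000 + 7 700×5.45/10 000
= 3.78 + 4.67 + 5.02 + 2.99 + 4.19 = 20.66.

21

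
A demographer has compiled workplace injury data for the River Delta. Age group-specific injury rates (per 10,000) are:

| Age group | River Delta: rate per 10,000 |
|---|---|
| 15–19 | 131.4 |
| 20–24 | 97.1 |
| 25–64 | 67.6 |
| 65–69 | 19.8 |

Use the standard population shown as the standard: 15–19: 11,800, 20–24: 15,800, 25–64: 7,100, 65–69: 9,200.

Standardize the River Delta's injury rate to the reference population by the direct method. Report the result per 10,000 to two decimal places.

Standard total = 43,900; weights = 0.2688, 0.3599, 0.1617, 0.2096.
Standardized rate: 0.2688×131.4 + 0.3599×97.1 + 0.1617×67.6 + 0.2096×19.8 = 85.3490 per 10,000.

85.35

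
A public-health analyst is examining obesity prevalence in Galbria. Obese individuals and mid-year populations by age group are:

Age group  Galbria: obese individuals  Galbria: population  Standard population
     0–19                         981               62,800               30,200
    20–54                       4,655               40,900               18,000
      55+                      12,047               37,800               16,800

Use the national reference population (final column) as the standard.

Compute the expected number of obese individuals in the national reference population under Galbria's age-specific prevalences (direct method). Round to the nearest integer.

7875

Age-specific rates per 1,000 for Galbria: 15.621, 113.814, 318.704.
Expected obese individuals = Σ (standard pop × age-specific rate ÷ 1,000)
= 30,200×15.621/1,000 + 18,000×113.814/1,000 + 16,800×318.704/1,000
= 471.75 + 2048.66 + 5354.22 = 7874.63.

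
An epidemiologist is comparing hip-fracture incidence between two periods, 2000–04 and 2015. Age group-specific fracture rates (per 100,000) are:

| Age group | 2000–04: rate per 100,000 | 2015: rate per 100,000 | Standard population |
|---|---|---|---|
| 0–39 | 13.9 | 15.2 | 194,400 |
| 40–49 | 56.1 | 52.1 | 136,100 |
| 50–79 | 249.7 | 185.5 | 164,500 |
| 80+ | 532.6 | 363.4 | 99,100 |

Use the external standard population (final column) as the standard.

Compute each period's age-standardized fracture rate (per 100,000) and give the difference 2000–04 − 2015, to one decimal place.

Standard total = 594,100; weights = 0.3272, 0.2291, 0.2769, 0.1668.
2000–04: 0.3272×13.9 + 0.2291×56.1 + 0.2769×249.7 + 0.1668×532.6 = 175.3807 per 100,000.
2015: 0.3272×15.2 + 0.2291×52.1 + 0.2769×185.5 + 0.1668×363.4 = 128.8897 per 100,000.
Difference = 175.3807 − 128.8897 = 46.4910.

46.5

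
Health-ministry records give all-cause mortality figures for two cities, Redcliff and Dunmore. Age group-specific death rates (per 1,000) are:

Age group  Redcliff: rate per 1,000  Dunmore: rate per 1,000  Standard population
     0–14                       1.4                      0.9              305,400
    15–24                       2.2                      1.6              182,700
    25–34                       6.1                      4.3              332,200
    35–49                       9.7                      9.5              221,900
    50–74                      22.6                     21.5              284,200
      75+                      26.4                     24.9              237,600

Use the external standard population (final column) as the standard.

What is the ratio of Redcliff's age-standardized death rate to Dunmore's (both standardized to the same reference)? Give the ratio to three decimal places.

1.098

Standard total = 1,564,000; weights = 0.1953, 0.1168, 0.2124, 0.1419, 0.1817, 0.1519.
Redcliff: 0.1953×1.4 + 0.1168×2.2 + 0.2124×6.1 + 0.1419×9.7 + 0.1817×22.6 + 0.1519×26.4 = 11.3196 per 1,000.
Dunmore: 0.1953×0.9 + 0.1168×1.6 + 0.2124×4.3 + 0.1419×9.5 + 0.1817×21.5 + 0.1519×24.9 = 10.3134 per 1,000.
Ratio = 11.3196 ÷ 10.3134 = 1.09756.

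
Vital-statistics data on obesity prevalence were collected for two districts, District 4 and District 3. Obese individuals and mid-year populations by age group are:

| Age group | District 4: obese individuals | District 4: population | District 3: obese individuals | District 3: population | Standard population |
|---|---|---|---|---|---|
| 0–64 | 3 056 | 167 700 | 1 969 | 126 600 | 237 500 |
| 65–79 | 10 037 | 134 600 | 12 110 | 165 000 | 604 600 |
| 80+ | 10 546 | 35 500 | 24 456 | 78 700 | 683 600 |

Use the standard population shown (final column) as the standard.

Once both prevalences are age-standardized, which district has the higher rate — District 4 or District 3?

District 3

Age-specific rates per 1 000 for District 4: 18.223, 74.569, 297.070.
For District 3: 15.553, 73.394, 310.750.
Standard total = 1 525 700; weights = 0.1557, 0.3963, 0.4481.
District 4: 0.1557×18.223 + 0.3963×74.569 + 0.4481×297.070 = 165.4911 per 1 000.
District 3: 0.1557×15.553 + 0.3963×73.394 + 0.4481×310.750 = 170.7389 per 1 000.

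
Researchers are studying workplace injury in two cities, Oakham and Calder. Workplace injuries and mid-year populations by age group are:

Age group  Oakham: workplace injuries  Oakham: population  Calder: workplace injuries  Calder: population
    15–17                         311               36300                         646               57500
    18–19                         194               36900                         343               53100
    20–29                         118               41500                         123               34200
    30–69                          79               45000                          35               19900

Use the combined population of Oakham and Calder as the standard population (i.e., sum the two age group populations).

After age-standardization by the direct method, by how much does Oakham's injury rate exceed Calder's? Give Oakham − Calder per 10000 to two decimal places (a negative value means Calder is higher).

-12.81

Age-specific rates per 10000 for Oakham: 85.67, 52.57, 28.43, 17.56.
For Calder: 112.35, 64.60, 35.96, 17.59.
Combined standard total = 324400; weights = 0.2891, 0.2774, 0.2334, 0.2001.
Oakham: 0.2891×85.67 + 0.2774×52.57 + 0.2334×28.43 + 0.2001×17.56 = 49.5062 per 10000.
Calder: 0.2891×112.35 + 0.2774×64.60 + 0.2334×35.96 + 0.2001×17.59 = 62.3175 per 10000.
Difference = 49.5062 − 62.3175 = -12.8113.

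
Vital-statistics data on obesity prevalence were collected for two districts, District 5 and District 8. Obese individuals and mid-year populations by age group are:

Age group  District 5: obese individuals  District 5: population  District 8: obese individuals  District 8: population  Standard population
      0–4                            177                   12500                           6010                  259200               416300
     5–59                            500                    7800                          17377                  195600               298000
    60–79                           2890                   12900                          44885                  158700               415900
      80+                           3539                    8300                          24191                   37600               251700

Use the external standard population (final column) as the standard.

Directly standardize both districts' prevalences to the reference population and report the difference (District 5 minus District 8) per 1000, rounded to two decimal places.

Age-specific rates per 1000 for District 5: 14.160, 64.103, 224.031, 426.386.
For District 8: 23.187, 88.839, 282.829, 643.378.
Standard total = 1381900; weights = 0.3013, 0.2156, 0.3010, 0.1821.
District 5: 0.3013×14.160 + 0.2156×64.103 + 0.3010×224.031 + 0.1821×426.386 = 163.1761 per 1000.
District 8: 0.3013×23.187 + 0.2156×88.839 + 0.3010×282.829 + 0.1821×643.378 = 228.4490 per 1000.
Difference = 163.1761 − 228.4490 = -65.2728.

-65.27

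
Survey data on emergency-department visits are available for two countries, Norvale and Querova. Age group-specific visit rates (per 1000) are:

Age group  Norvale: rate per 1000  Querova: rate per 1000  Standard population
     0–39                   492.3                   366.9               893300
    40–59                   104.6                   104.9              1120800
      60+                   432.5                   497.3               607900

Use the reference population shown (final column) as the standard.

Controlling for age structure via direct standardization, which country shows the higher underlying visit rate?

Norvale

Standard total = 2622000; weights = 0.3407, 0.4275, 0.2318.
Norvale: 0.3407×492.3 + 0.4275×104.6 + 0.2318×432.5 = 312.7094 per 1000.
Querova: 0.3407×366.9 + 0.4275×104.9 + 0.2318×497.3 = 285.1382 per 1000.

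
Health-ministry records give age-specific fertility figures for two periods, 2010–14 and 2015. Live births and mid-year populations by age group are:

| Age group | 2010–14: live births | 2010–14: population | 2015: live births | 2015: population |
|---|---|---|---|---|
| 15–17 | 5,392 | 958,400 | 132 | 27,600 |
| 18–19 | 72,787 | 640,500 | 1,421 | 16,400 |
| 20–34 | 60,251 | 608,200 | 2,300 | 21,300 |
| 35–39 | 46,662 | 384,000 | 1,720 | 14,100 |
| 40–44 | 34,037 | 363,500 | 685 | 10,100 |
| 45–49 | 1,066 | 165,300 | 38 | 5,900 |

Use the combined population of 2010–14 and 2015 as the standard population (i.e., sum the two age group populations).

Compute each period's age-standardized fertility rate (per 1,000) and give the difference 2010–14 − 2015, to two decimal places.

6.97

Age-specific rates per 1,000 for 2010–14: 5.626, 113.641, 99.064, 121.516, 93.637, 6.449.
For 2015: 4.783, 86.646, 107.981, 121.986, 67.822, 6.441.
Combined standard total = 3,215,300; weights = 0.3067, 0.2043, 0.1958, 0.1238, 0.1162, 0.0532.
2010–14: 0.3067×5.626 + 0.2043×113.641 + 0.1958×99.064 + 0.1238×121.516 + 0.1162×93.637 + 0.0532×6.449 = 70.6065 per 1,000.
2015: 0.3067×4.783 + 0.2043×86.646 + 0.1958×107.981 + 0.1238×121.986 + 0.1162×67.822 + 0.0532×6.441 = 63.6367 per 1,000.
Difference = 70.6065 − 63.6367 = 6.9698.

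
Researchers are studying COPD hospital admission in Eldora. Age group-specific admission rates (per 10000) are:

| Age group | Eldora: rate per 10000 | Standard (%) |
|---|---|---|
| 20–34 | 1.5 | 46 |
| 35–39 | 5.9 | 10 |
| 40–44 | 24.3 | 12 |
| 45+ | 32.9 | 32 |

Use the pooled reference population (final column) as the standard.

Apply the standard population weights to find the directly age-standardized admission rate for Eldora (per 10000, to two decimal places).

14.72

Standard weights: 0.46, 0.10, 0.12, 0.32.
Standardized rate: 0.4600×1.5 + 0.1000×5.9 + 0.1200×24.3 + 0.3200×32.9 = 14.7240 per 10000.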